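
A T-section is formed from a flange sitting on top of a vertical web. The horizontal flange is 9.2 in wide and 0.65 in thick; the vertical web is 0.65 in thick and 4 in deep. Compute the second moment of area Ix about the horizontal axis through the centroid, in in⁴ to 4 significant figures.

Decompose the section into non-overlapping parts with the origin at the bottom-left of its bounding rectangle.
Flange: 9.2 × 0.65, A = 5.98 in², y = 4.325 in, Ī = 0.210546 in⁴.
Web: 0.65 × 4, A = 2.6 in², y = 2 in, Ī = 3.46667 in⁴.
Centroid: ȳ = ΣA·y / ΣA = 3.62045 in.
Transfer each piece to the horizontal axis through the centroid using Ī + A·d² with d = y − 3.62045:
  flange: d = 0.704545 in → contributes +3.17892 in⁴
  web: d = -1.62045 in → contributes +10.2939 in⁴
Total I = 13.4729 in⁴.

Ix ≈ 13.47 in⁴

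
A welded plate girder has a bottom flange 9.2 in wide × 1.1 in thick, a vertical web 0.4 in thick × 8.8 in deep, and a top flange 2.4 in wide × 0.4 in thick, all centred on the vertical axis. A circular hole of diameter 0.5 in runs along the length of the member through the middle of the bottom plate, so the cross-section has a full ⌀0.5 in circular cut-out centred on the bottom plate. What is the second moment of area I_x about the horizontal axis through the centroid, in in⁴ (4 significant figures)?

I_x ≈ 148.5 in⁴

Treat the section as a set of non-overlapping primitives; coordinates are from the bounding-box lower-left.
Bottom plate: 9.2 × 1.1, A = 10.12 in², y = 0.55 in, Ī = 1.02043 in⁴.
Web plate: 0.4 × 8.8, A = 3.52 in², y = 5.5 in, Ī = 22.7157 in⁴.
Top plate: 2.4 × 0.4, A = 0.96 in², y = 10.1 in, Ī = 0.0128 in⁴.
Hole (subtracted): ⌀0.5, A = 0.19635 in², y = 0.55 in, Ī = 0.00306796 in⁴.
Centroid: ȳ = ΣA·y / ΣA = 2.3962 in.
Transfer each piece to the horizontal axis through the centroid using Ī + A·d² with d = y − 2.3962:
  bottom plate: d = -1.8462 in → contributes +35.5139 in⁴
  web plate: d = 3.1038 in → contributes +56.6259 in⁴
  top plate: d = 7.7038 in → contributes +56.9874 in⁴
  hole: d = -1.8462 in → contributes −0.672315 in⁴
Total I = 148.455 in⁴.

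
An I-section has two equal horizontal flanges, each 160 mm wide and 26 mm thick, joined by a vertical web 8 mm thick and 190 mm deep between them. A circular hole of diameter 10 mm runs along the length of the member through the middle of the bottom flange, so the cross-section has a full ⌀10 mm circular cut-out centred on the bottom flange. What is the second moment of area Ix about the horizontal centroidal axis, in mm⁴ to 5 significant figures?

Ix ≈ 1.0116 × 10⁸ mm⁴

Break the section into simple shapes (no overlaps), measuring from the bottom-left corner of the bounding box.
Bottom flange: 160 × 26, A = 4 160 mm², y = 13 mm, Ī = 234346.7 mm⁴.
Web: 8 × 190, A = 1 520 mm², y = 121 mm, Ī = 4 572 667 mm⁴.
Top flange: 160 × 26, A = 4 160 mm², y = 229 mm, Ī = 234346.7 mm⁴.
Hole (subtracted): ⌀10, A = 78.53982 mm², y = 13 mm, Ī = 490.8739 mm⁴.
Centroid: ȳ = ΣA·y / ΣA = 121.869 mm.
Transfer each piece to the horizontal centroidal axis using Ī + A·d² with d = y − 121.869:
  bottom flange: d = -108.869 mm → contributes +49 540 539 mm⁴
  web: d = -0.8689581 mm → contributes +4 573 814 mm⁴
  top flange: d = 107.131 mm → contributes +47 978 917 mm⁴
  hole: d = -108.869 mm → contributes −931380.1 mm⁴
Total I = 101 161 890 mm⁴.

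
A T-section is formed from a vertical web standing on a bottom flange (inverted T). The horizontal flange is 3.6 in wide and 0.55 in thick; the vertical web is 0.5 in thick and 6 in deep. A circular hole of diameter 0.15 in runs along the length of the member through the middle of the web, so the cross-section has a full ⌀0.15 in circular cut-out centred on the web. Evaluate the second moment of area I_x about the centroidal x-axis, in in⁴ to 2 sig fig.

I_x ≈ 22 in⁴

Treat the section as a set of non-overlapping primitives; coordinates are from the bounding-box lower-left.
Flange: 3.6 × 0.55, A = 1.98 in², y = 0.275 in, Ī = 0.04991 in⁴.
Web: 0.5 × 6, A = 3 in², y = 3.55 in, Ī = 9 in⁴.
Hole (subtracted): ⌀0.15, A = 0.01767 in², y = 3.55 in, Ī = 0.00002485 in⁴.
Centroid: ȳ = ΣA·y / ΣA = 2.243 in.
Transfer each piece to the centroidal x-axis using Ī + A·d² with d = y − 2.243:
  flange: d = -1.968 in → contributes +7.72 in⁴
  web: d = 1.307 in → contributes +14.12 in⁴
  hole: d = 1.307 in → contributes −0.0302 in⁴
Total I = 21.81 in⁴.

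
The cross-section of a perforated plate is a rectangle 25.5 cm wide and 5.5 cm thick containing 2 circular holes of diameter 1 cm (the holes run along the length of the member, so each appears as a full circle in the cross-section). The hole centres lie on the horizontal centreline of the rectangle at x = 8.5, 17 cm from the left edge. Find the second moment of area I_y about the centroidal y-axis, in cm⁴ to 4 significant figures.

Treat the section as a set of non-overlapping primitives; coordinates are from the bounding-box lower-left.
Plate: 25.5 × 5.5, A = 140.25 cm², x = 12.75 cm, Ī = 7599.8 cm⁴.
Hole 1 (subtracted): ⌀1, A = 0.785398 cm², x = 8.5 cm, Ī = 0.0490874 cm⁴.
Hole 2 (subtracted): ⌀1, A = 0.785398 cm², x = 17 cm, Ī = 0.0490874 cm⁴.
By symmetry the centroid is at mid-width, x̄ = 12.75 cm.
Transfer each piece to the centroidal y-axis using Ī + A·d² with d = x − 12.75:
  plate: d = 0 cm → contributes +7599.8 cm⁴
  hole 1: d = -4.25 cm → contributes −14.2353 cm⁴
  hole 2: d = 4.25 cm → contributes −14.2353 cm⁴
Total I = 7571.33 cm⁴.

I_y ≈ 7571 cm⁴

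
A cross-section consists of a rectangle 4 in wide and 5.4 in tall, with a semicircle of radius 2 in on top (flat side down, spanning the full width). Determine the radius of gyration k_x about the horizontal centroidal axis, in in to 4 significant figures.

k_x ≈ 2.036 in

Split into non-overlapping primitives; take the origin at the lower-left of the bounding box.
Rectangular body: 4 × 5.4, A = 21.6 in², y = 2.7 in, Ī = 52.488 in⁴.
Semicircular cap: semicircle r = 2, A = 6.28319 in², y = 6.24883 in, Ī = 1.75611 in⁴.
Centroid: ȳ = ΣA·y / ΣA = 3.49969 in.
Transfer each piece to the horizontal centroidal axis using Ī + A·d² with d = y − 3.49969:
  rectangular body: d = -0.799691 in → contributes +66.3013 in⁴
  semicircular cap: d = 2.74914 in → contributes +49.2428 in⁴
Total I = 115.544 in⁴.
Radius of gyration: k = √(I/A) = √(115.544 / 27.8832) = 2.03565 in.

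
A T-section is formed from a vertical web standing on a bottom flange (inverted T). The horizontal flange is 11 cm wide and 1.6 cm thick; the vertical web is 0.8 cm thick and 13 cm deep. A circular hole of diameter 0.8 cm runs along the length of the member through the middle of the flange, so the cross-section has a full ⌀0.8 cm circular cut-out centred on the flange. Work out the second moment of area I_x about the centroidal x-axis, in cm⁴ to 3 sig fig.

Decompose the section into non-overlapping parts with the origin at the bottom-left of its bounding rectangle.
Flange: 11 × 1.6, A = 17.6 cm², y = 0.8 cm, Ī = 3.7547 cm⁴.
Web: 0.8 × 13, A = 10.4 cm², y = 8.1 cm, Ī = 146.47 cm⁴.
Hole (subtracted): ⌀0.8, A = 0.50265 cm², y = 0.8 cm, Ī = 0.020106 cm⁴.
Centroid: ȳ = ΣA·y / ΣA = 3.561 cm.
Transfer each piece to the centroidal x-axis using Ī + A·d² with d = y − 3.561:
  flange: d = -2.761 cm → contributes +137.92 cm⁴
  web: d = 4.539 cm → contributes +360.73 cm⁴
  hole: d = -2.761 cm → contributes −3.8519 cm⁴
Total I = 494.8 cm⁴.

I_x ≈ 495 cm⁴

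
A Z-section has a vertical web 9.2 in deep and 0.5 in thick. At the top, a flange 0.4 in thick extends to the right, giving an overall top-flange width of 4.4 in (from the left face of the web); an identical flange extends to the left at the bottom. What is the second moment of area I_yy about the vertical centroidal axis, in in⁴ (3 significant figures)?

I_yy ≈ 19.2 in⁴

Decompose the section into non-overlapping parts with the origin at the bottom-left of its bounding rectangle.
Web: 0.5 × 9.2, A = 4.6 in², x = 4.15 in, Ī = 0.095833 in⁴.
Top flange (beyond web): 3.9 × 0.4, A = 1.56 in², x = 6.35 in, Ī = 1.9773 in⁴.
Bottom flange (beyond web): 3.9 × 0.4, A = 1.56 in², x = 1.95 in, Ī = 1.9773 in⁴.
Centroid: x̄ = ΣA·x / ΣA = 4.15 in.
Transfer each piece to the vertical centroidal axis using Ī + A·d² with d = x − 4.15:
  web: d = 0 in → contributes +0.095833 in⁴
  top flange (beyond web): d = 2.2 in → contributes +9.5277 in⁴
  bottom flange (beyond web): d = -2.2 in → contributes +9.5277 in⁴
Total I = 19.151 in⁴.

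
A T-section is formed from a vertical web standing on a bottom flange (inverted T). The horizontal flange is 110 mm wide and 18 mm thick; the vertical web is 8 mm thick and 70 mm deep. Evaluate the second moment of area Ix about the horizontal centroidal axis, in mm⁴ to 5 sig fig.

Split into non-overlapping primitives; take the origin at the lower-left of the bounding box.
Flange: 110 × 18, A = 1 980 mm², y = 9 mm, Ī = 53 460 mm⁴.
Web: 8 × 70, A = 560 mm², y = 53 mm, Ī = 228666.7 mm⁴.
Centroid: ȳ = ΣA·y / ΣA = 18.70079 mm.
Transfer each piece to the horizontal centroidal axis using Ī + A·d² with d = y − 18.70079:
  flange: d = -9.700787 mm → contributes +239788.4 mm⁴
  web: d = 34.29921 mm → contributes +887470.8 mm⁴
Total I = 1 127 259 mm⁴.

Ix ≈ 1.1273 × 10⁶ mm⁴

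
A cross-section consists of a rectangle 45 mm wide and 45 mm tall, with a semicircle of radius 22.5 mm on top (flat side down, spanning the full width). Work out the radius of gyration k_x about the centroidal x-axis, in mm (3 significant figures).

Treat the section as a set of non-overlapping primitives; coordinates are from the bounding-box lower-left.
Rectangular body: 45 × 45, A = 2 025 mm², y = 22.5 mm, Ī = 341 719 mm⁴.
Semicircular cap: semicircle r = 22.5, A = 795.22 mm², y = 54.549 mm, Ī = 28 130 mm⁴.
Centroid: ȳ = ΣA·y / ΣA = 31.537 mm.
Transfer each piece to the centroidal x-axis using Ī + A·d² with d = y − 31.537:
  rectangular body: d = -9.0369 mm → contributes +507 093 mm⁴
  semicircular cap: d = 23.012 mm → contributes +449 251 mm⁴
Total I = 956 344 mm⁴.
Radius of gyration: k = √(I/A) = √(956 344 / 2820.2) = 18.415 mm.

k_x ≈ 18.4 mm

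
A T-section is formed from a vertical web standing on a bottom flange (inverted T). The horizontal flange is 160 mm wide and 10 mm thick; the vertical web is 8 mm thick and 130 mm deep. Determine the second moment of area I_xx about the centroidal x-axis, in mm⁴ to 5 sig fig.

I_xx ≈ 4.5665 × 10⁶ mm⁴

Break the section into simple shapes (no overlaps), measuring from the bottom-left corner of the bounding box.
Flange: 160 × 10, A = 1 600 mm², y = 5 mm, Ī = 13333.33 mm⁴.
Web: 8 × 130, A = 1 040 mm², y = 75 mm, Ī = 1 464 667 mm⁴.
Centroid: ȳ = ΣA·y / ΣA = 32.57576 mm.
Transfer each piece to the centroidal x-axis using Ī + A·d² with d = y − 32.57576:
  flange: d = -27.57576 mm → contributes +1 230 009 mm⁴
  web: d = 42.42424 mm → contributes +3 336 476 mm⁴
Total I = 4 566 485 mm⁴.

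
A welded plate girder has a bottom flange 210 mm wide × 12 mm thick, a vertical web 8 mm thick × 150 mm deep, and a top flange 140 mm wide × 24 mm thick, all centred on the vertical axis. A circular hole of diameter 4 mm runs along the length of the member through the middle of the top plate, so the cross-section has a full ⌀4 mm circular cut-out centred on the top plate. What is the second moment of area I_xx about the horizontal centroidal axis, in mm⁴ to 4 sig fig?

Break the section into simple shapes (no overlaps), measuring from the bottom-left corner of the bounding box.
Bottom plate: 210 × 12, A = 2 520 mm², y = 6 mm, Ī = 30 240 mm⁴.
Web plate: 8 × 150, A = 1 200 mm², y = 87 mm, Ī = 2 250 000 mm⁴.
Top plate: 140 × 24, A = 3 360 mm², y = 174 mm, Ī = 161 280 mm⁴.
Hole (subtracted): ⌀4, A = 12.5664 mm², y = 174 mm, Ī = 12.5664 mm⁴.
Centroid: ȳ = ΣA·y / ΣA = 99.3251 mm.
Transfer each piece to the horizontal centroidal axis using Ī + A·d² with d = y − 99.3251:
  bottom plate: d = -93.3251 mm → contributes +21 978 361 mm⁴
  web plate: d = -12.3251 mm → contributes +2 432 289 mm⁴
  top plate: d = 74.6749 mm → contributes +18 897 792 mm⁴
  hole: d = 74.6749 mm → contributes −70 087 mm⁴
Total I = 43 238 355 mm⁴.

I_xx ≈ 4.324 × 10⁷ mm⁴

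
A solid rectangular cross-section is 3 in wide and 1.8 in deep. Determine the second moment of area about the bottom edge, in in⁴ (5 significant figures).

The section: 3 × 1.8, A = 5.4 in², y = 0.9 in, Ī = 1.458 in⁴.
Transfer it to a horizontal axis along the bottom face using Ī + A·d² with d = y − 0:
  the section: d = 0.9 in → contributes +5.832 in⁴
Total I = 5.832 in⁴.

I_base ≈ 5.8320 in⁴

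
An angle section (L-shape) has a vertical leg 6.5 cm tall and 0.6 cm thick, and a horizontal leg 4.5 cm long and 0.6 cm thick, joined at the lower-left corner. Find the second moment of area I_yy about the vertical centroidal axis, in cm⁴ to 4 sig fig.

I_yy ≈ 10.49 cm⁴

Split into non-overlapping primitives; take the origin at the lower-left of the bounding box.
Vertical leg: 0.6 × 6.5, A = 3.9 cm², x = 0.3 cm, Ī = 0.117 cm⁴.
Horizontal leg (remainder): 3.9 × 0.6, A = 2.34 cm², x = 2.55 cm, Ī = 2.96595 cm⁴.
Centroid: x̄ = ΣA·x / ΣA = 1.14375 cm.
Transfer each piece to the vertical centroidal axis using Ī + A·d² with d = x − 1.14375:
  vertical leg: d = -0.84375 cm → contributes +2.89346 cm⁴
  horizontal leg (remainder): d = 1.40625 cm → contributes +7.59339 cm⁴
Total I = 10.4869 cm⁴.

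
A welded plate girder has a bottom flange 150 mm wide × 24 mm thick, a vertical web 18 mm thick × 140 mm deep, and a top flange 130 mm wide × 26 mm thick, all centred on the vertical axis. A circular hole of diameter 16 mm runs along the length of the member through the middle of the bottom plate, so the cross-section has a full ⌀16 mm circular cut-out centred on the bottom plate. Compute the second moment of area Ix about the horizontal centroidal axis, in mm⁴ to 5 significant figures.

Ix ≈ 5.0615 × 10⁷ mm⁴

Decompose the section into non-overlapping parts with the origin at the bottom-left of its bounding rectangle.
Bottom plate: 150 × 24, A = 3 600 mm², y = 12 mm, Ī = 172 800 mm⁴.
Web plate: 18 × 140, A = 2 520 mm², y = 94 mm, Ī = 4 116 000 mm⁴.
Top plate: 130 × 26, A = 3 380 mm², y = 177 mm, Ī = 190406.7 mm⁴.
Hole (subtracted): ⌀16, A = 201.0619 mm², y = 12 mm, Ī = 3216.991 mm⁴.
Centroid: ȳ = ΣA·y / ΣA = 94.19648 mm.
Transfer each piece to the horizontal centroidal axis using Ī + A·d² with d = y − 94.19648:
  bottom plate: d = -82.19648 mm → contributes +24 495 342 mm⁴
  web plate: d = -0.1964825 mm → contributes +4 116 097 mm⁴
  top plate: d = 82.80352 mm → contributes +23 365 115 mm⁴
  hole: d = -82.19648 mm → contributes −1 361 644 mm⁴
Total I = 50 614 910 mm⁴.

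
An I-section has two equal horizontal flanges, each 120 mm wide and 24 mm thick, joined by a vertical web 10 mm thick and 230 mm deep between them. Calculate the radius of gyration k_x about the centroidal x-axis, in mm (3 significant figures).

k_x ≈ 113 mm

Treat the section as a set of non-overlapping primitives; coordinates are from the bounding-box lower-left.
Bottom flange: 120 × 24, A = 2 880 mm², y = 12 mm, Ī = 138 240 mm⁴.
Web: 10 × 230, A = 2 300 mm², y = 139 mm, Ī = 10 139 167 mm⁴.
Top flange: 120 × 24, A = 2 880 mm², y = 266 mm, Ī = 138 240 mm⁴.
By symmetry the centroid is at mid-height, ȳ = 139 mm.
Transfer each piece to the centroidal x-axis using Ī + A·d² with d = y − 139:
  bottom flange: d = -127 mm → contributes +46 589 760 mm⁴
  web: d = 0 mm → contributes +10 139 167 mm⁴
  top flange: d = 127 mm → contributes +46 589 760 mm⁴
Total I = 103 318 687 mm⁴.
Radius of gyration: k = √(I/A) = √(103 318 687 / 8 060) = 113.22 mm.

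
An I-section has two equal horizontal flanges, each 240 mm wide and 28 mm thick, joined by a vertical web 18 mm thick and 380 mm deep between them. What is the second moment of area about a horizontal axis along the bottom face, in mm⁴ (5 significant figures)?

I_base ≈ 1.6063 × 10⁹ mm⁴

Break the section into simple shapes (no overlaps), measuring from the bottom-left corner of the bounding box.
Bottom flange: 240 × 28, A = 6 720 mm², y = 14 mm, Ī = 439 040 mm⁴.
Web: 18 × 380, A = 6 840 mm², y = 218 mm, Ī = 82 308 000 mm⁴.
Top flange: 240 × 28, A = 6 720 mm², y = 422 mm, Ī = 439 040 mm⁴.
Transfer each piece to the bottom edge using Ī + A·d² with d = y − 0:
  bottom flange: d = 14 mm → contributes +1 756 160 mm⁴
  web: d = 218 mm → contributes +407 372 160 mm⁴
  top flange: d = 422 mm → contributes +1 197 163 520 mm⁴
Total I = 1 606 291 840 mm⁴.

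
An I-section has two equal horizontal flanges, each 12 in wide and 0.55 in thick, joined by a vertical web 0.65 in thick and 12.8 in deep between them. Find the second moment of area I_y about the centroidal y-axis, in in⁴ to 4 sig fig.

I_y ≈ 158.7 in⁴

Split into non-overlapping primitives; take the origin at the lower-left of the bounding box.
Bottom flange: 12 × 0.55, A = 6.6 in², x = 6 in, Ī = 79.2 in⁴.
Web: 0.65 × 12.8, A = 8.32 in², x = 6 in, Ī = 0.292933 in⁴.
Top flange: 12 × 0.55, A = 6.6 in², x = 6 in, Ī = 79.2 in⁴.
By symmetry the centroid is at mid-width, x̄ = 6 in.
All pieces are centred on the centroidal y-axis, so I = ΣĪ = 158.693 in⁴.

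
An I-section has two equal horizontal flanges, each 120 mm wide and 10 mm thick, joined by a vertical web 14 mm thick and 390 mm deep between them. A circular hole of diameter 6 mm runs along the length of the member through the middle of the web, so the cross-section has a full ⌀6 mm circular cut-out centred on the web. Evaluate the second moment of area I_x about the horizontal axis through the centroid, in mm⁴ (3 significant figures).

Break the section into simple shapes (no overlaps), measuring from the bottom-left corner of the bounding box.
Bottom flange: 120 × 10, A = 1 200 mm², y = 5 mm, Ī = 10 000 mm⁴.
Web: 14 × 390, A = 5 460 mm², y = 205 mm, Ī = 69 205 500 mm⁴.
Top flange: 120 × 10, A = 1 200 mm², y = 405 mm, Ī = 10 000 mm⁴.
Hole (subtracted): ⌀6, A = 28.274 mm², y = 205 mm, Ī = 63.617 mm⁴.
By symmetry the centroid is at mid-height, ȳ = 205 mm.
Transfer each piece to the horizontal axis through the centroid using Ī + A·d² with d = y − 205:
  bottom flange: d = -200 mm → contributes +48 010 000 mm⁴
  web: d = 0 mm → contributes +69 205 500 mm⁴
  top flange: d = 200 mm → contributes +48 010 000 mm⁴
  hole: d = 0 mm → contributes −63.617 mm⁴
Total I = 165 225 436 mm⁴.

I_x ≈ 1.65 × 10⁸ mm⁴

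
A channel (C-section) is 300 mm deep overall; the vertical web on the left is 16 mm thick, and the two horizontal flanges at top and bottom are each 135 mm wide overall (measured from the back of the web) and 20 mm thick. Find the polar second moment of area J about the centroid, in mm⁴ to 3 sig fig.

Treat the section as a set of non-overlapping primitives; coordinates are from the bounding-box lower-left.
Web: 16 × 300, A = 4 800 mm², y = 150 mm, Ī = 36 000 000 mm⁴.
Top flange (beyond web): 119 × 20, A = 2 380 mm², y = 290 mm, Ī = 79 333 mm⁴.
Bottom flange (beyond web): 119 × 20, A = 2 380 mm², y = 10 mm, Ī = 79 333 mm⁴.
By symmetry the centroid is at mid-height, ȳ = 150 mm.
Transfer each piece to the centroidal x-axis using Ī + A·d² with d = y − 150:
  web: d = 0 mm → contributes +36 000 000 mm⁴
  top flange (beyond web): d = 140 mm → contributes +46 727 333 mm⁴
  bottom flange (beyond web): d = -140 mm → contributes +46 727 333 mm⁴
Total I = 129 454 667 mm⁴.
For the y-axis: x̄ = 41.609 mm.
Repeating about the centroidal y-axis gives I_y = 16 608 844 mm⁴.
Polar second moment: J = I_x + I_y = 146 063 510 mm⁴.

J ≈ 1.46 × 10⁸ mm⁴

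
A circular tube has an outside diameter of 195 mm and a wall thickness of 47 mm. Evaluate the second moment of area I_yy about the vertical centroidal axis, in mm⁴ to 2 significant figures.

I_yy ≈ 6.6 × 10⁷ mm⁴

Break the section into simple shapes (no overlaps), measuring from the bottom-left corner of the bounding box.
Outer circle: ⌀195, A = 29 865 mm², x = 97.5 mm, Ī = 70 975 481 mm⁴.
Bore (subtracted): ⌀101, A = 8 012 mm², x = 97.5 mm, Ī = 5 108 053 mm⁴.
By symmetry the centroid is at mid-width, x̄ = 97.5 mm.
All pieces are centred on the vertical centroidal axis, so I = ΣĪ (holes subtracted) = 65 867 428 mm⁴.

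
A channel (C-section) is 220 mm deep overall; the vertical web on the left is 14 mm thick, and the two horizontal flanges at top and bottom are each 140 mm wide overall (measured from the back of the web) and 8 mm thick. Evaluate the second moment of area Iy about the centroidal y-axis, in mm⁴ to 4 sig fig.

Iy ≈ 8.688 × 10⁶ mm⁴

Split into non-overlapping primitives; take the origin at the lower-left of the bounding box.
Web: 14 × 220, A = 3 080 mm², x = 7 mm, Ī = 50306.7 mm⁴.
Top flange (beyond web): 126 × 8, A = 1 008 mm², x = 77 mm, Ī = 1 333 584 mm⁴.
Bottom flange (beyond web): 126 × 8, A = 1 008 mm², x = 77 mm, Ī = 1 333 584 mm⁴.
Centroid: x̄ = ΣA·x / ΣA = 34.6923 mm.
Transfer each piece to the centroidal y-axis using Ī + A·d² with d = x − 34.6923:
  web: d = -27.6923 mm → contributes +2 412 247 mm⁴
  top flange (beyond web): d = 42.3077 mm → contributes +3 137 844 mm⁴
  bottom flange (beyond web): d = 42.3077 mm → contributes +3 137 844 mm⁴
Total I = 8 687 936 mm⁴.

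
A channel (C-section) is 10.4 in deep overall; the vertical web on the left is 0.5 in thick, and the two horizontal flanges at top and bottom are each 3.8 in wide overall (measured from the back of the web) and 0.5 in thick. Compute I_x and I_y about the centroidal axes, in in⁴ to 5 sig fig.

Break the section into simple shapes (no overlaps), measuring from the bottom-left corner of the bounding box.
Web: 0.5 × 10.4, A = 5.2 in², y = 5.2 in, Ī = 46.86933 in⁴.
Top flange (beyond web): 3.3 × 0.5, A = 1.65 in², y = 10.15 in, Ī = 0.034375 in⁴.
Bottom flange (beyond web): 3.3 × 0.5, A = 1.65 in², y = 0.25 in, Ī = 0.034375 in⁴.
By symmetry the centroid is at mid-height, ȳ = 5.2 in.
Transfer each piece to the centroidal x-axis using Ī + A·d² with d = y − 5.2:
  web: d = 0 in → contributes +46.86933 in⁴
  top flange (beyond web): d = 4.95 in → contributes +40.4635 in⁴
  bottom flange (beyond web): d = -4.95 in → contributes +40.4635 in⁴
Total I = 127.7963 in⁴.
For the y-axis: x̄ = 0.9876471 in.
Repeating about the centroidal y-axis gives I_y = 10.39104 in⁴.

I_x ≈ 127.80 in⁴, I_y ≈ 10.391 in⁴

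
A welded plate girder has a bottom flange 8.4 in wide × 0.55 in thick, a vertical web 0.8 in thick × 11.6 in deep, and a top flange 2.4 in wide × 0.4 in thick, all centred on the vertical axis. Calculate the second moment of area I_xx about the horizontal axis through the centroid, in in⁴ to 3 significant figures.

I_xx ≈ 276 in⁴

Treat the section as a set of non-overlapping primitives; coordinates are from the bounding-box lower-left.
Bottom plate: 8.4 × 0.55, A = 4.62 in², y = 0.275 in, Ī = 0.11646 in⁴.
Web plate: 0.8 × 11.6, A = 9.28 in², y = 6.35 in, Ī = 104.06 in⁴.
Top plate: 2.4 × 0.4, A = 0.96 in², y = 12.35 in, Ī = 0.0128 in⁴.
Centroid: ȳ = ΣA·y / ΣA = 4.8489 in.
Transfer each piece to the horizontal axis through the centroid using Ī + A·d² with d = y − 4.8489:
  bottom plate: d = -4.5739 in → contributes +96.769 in⁴
  web plate: d = 1.5011 in → contributes +124.97 in⁴
  top plate: d = 7.5011 in → contributes +54.029 in⁴
Total I = 275.77 in⁴.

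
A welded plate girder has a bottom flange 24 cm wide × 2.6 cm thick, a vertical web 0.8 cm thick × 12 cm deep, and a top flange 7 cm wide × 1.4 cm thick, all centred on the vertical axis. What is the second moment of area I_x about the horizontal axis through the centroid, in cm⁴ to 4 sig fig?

Split into non-overlapping primitives; take the origin at the lower-left of the bounding box.
Bottom plate: 24 × 2.6, A = 62.4 cm², y = 1.3 cm, Ī = 35.152 cm⁴.
Web plate: 0.8 × 12, A = 9.6 cm², y = 8.6 cm, Ī = 115.2 cm⁴.
Top plate: 7 × 1.4, A = 9.8 cm², y = 15.3 cm, Ī = 1.60067 cm⁴.
Centroid: ȳ = ΣA·y / ΣA = 3.83399 cm.
Transfer each piece to the horizontal axis through the centroid using Ī + A·d² with d = y − 3.83399:
  bottom plate: d = -2.53399 cm → contributes +435.827 cm⁴
  web plate: d = 4.76601 cm → contributes +333.263 cm⁴
  top plate: d = 11.466 cm → contributes +1 290 cm⁴
Total I = 2059.09 cm⁴.

I_x ≈ 2059 cm⁴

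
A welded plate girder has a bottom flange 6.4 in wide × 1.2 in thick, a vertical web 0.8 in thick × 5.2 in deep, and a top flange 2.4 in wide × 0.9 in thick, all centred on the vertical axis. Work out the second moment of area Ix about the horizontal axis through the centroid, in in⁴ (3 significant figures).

Ix ≈ 86.1 in⁴

Split into non-overlapping primitives; take the origin at the lower-left of the bounding box.
Bottom plate: 6.4 × 1.2, A = 7.68 in², y = 0.6 in, Ī = 0.9216 in⁴.
Web plate: 0.8 × 5.2, A = 4.16 in², y = 3.8 in, Ī = 9.3739 in⁴.
Top plate: 2.4 × 0.9, A = 2.16 in², y = 6.85 in, Ī = 0.1458 in⁴.
Centroid: ȳ = ΣA·y / ΣA = 2.5151 in.
Transfer each piece to the horizontal axis through the centroid using Ī + A·d² with d = y − 2.5151:
  bottom plate: d = -1.9151 in → contributes +29.09 in⁴
  web plate: d = 1.2849 in → contributes +16.241 in⁴
  top plate: d = 4.3349 in → contributes +40.734 in⁴
Total I = 86.066 in⁴.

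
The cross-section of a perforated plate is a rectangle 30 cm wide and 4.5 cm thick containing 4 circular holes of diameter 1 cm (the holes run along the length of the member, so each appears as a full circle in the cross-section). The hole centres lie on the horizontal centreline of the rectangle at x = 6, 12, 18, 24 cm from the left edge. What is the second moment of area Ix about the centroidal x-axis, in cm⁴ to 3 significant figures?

Ix ≈ 228 cm⁴

Break the section into simple shapes (no overlaps), measuring from the bottom-left corner of the bounding box.
Plate: 30 × 4.5, A = 135 cm², y = 2.25 cm, Ī = 227.81 cm⁴.
Hole 1 (subtracted): ⌀1, A = 0.7854 cm², y = 2.25 cm, Ī = 0.049087 cm⁴.
Hole 2 (subtracted): ⌀1, A = 0.7854 cm², y = 2.25 cm, Ī = 0.049087 cm⁴.
Hole 3 (subtracted): ⌀1, A = 0.7854 cm², y = 2.25 cm, Ī = 0.049087 cm⁴.
Hole 4 (subtracted): ⌀1, A = 0.7854 cm², y = 2.25 cm, Ī = 0.049087 cm⁴.
By symmetry the centroid is at mid-height, ȳ = 2.25 cm.
All pieces are centred on the centroidal x-axis, so I = ΣĪ (holes subtracted) = 227.62 cm⁴.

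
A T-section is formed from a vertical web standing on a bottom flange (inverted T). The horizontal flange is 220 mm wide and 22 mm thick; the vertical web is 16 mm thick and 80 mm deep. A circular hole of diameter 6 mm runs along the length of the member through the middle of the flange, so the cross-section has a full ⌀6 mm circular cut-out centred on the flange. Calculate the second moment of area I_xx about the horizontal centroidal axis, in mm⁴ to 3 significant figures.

I_xx ≈ 3.51 × 10⁶ mm⁴

Decompose the section into non-overlapping parts with the origin at the bottom-left of its bounding rectangle.
Flange: 220 × 22, A = 4 840 mm², y = 11 mm, Ī = 195 213 mm⁴.
Web: 16 × 80, A = 1 280 mm², y = 62 mm, Ī = 682 667 mm⁴.
Hole (subtracted): ⌀6, A = 28.274 mm², y = 11 mm, Ī = 63.617 mm⁴.
Centroid: ȳ = ΣA·y / ΣA = 21.716 mm.
Transfer each piece to the horizontal centroidal axis using Ī + A·d² with d = y − 21.716:
  flange: d = -10.716 mm → contributes +751 022 mm⁴
  web: d = 40.284 mm → contributes +2 759 833 mm⁴
  hole: d = -10.716 mm → contributes −3310.5 mm⁴
Total I = 3 507 544 mm⁴.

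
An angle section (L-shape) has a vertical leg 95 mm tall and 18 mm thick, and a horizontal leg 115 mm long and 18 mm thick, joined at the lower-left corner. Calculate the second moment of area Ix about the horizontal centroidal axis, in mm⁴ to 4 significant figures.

Split into non-overlapping primitives; take the origin at the lower-left of the bounding box.
Vertical leg: 18 × 95, A = 1 710 mm², y = 47.5 mm, Ī = 1 286 063 mm⁴.
Horizontal leg (remainder): 97 × 18, A = 1 746 mm², y = 9 mm, Ī = 47 142 mm⁴.
Centroid: ȳ = ΣA·y / ΣA = 28.0495 mm.
Transfer each piece to the horizontal centroidal axis using Ī + A·d² with d = y − 28.0495:
  vertical leg: d = 19.4505 mm → contributes +1 932 994 mm⁴
  horizontal leg (remainder): d = -19.0495 mm → contributes +680 735 mm⁴
Total I = 2 613 730 mm⁴.

Ix ≈ 2.614 × 10⁶ mm⁴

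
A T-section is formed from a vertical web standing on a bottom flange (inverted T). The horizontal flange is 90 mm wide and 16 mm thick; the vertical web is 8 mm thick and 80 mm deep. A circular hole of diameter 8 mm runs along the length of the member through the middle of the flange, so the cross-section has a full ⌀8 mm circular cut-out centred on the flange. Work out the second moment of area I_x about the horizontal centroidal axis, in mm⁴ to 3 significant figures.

Decompose the section into non-overlapping parts with the origin at the bottom-left of its bounding rectangle.
Flange: 90 × 16, A = 1 440 mm², y = 8 mm, Ī = 30 720 mm⁴.
Web: 8 × 80, A = 640 mm², y = 56 mm, Ī = 341 333 mm⁴.
Hole (subtracted): ⌀8, A = 50.265 mm², y = 8 mm, Ī = 201.06 mm⁴.
Centroid: ȳ = ΣA·y / ΣA = 23.135 mm.
Transfer each piece to the horizontal centroidal axis using Ī + A·d² with d = y − 23.135:
  flange: d = -15.135 mm → contributes +360 578 mm⁴
  web: d = 32.865 mm → contributes +1 032 603 mm⁴
  hole: d = -15.135 mm → contributes −11 715 mm⁴
Total I = 1 381 466 mm⁴.

I_x ≈ 1.38 × 10⁶ mm⁴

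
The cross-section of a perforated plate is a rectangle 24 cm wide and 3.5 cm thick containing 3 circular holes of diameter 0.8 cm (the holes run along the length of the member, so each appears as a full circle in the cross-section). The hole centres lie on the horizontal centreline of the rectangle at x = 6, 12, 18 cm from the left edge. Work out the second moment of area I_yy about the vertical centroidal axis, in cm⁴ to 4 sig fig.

Split into non-overlapping primitives; take the origin at the lower-left of the bounding box.
Plate: 24 × 3.5, A = 84 cm², x = 12 cm, Ī = 4 032 cm⁴.
Hole 1 (subtracted): ⌀0.8, A = 0.502655 cm², x = 6 cm, Ī = 0.0201062 cm⁴.
Hole 2 (subtracted): ⌀0.8, A = 0.502655 cm², x = 12 cm, Ī = 0.0201062 cm⁴.
Hole 3 (subtracted): ⌀0.8, A = 0.502655 cm², x = 18 cm, Ī = 0.0201062 cm⁴.
By symmetry the centroid is at mid-width, x̄ = 12 cm.
Transfer each piece to the vertical centroidal axis using Ī + A·d² with d = x − 12:
  plate: d = 0 cm → contributes +4 032 cm⁴
  hole 1: d = -6 cm → contributes −18.1157 cm⁴
  hole 2: d = 0 cm → contributes −0.0201062 cm⁴
  hole 3: d = 6 cm → contributes −18.1157 cm⁴
Total I = 3995.75 cm⁴.

I_yy ≈ 3996 cm⁴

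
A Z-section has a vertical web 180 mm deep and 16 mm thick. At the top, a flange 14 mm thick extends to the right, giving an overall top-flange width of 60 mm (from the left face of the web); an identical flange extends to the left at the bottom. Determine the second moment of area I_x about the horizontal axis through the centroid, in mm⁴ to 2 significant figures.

Treat the section as a set of non-overlapping primitives; coordinates are from the bounding-box lower-left.
Web: 16 × 180, A = 2 880 mm², y = 90 mm, Ī = 7 776 000 mm⁴.
Top flange (beyond web): 44 × 14, A = 616 mm², y = 173 mm, Ī = 10 061 mm⁴.
Bottom flange (beyond web): 44 × 14, A = 616 mm², y = 7 mm, Ī = 10 061 mm⁴.
Centroid: ȳ = ΣA·y / ΣA = 90 mm.
Transfer each piece to the horizontal axis through the centroid using Ī + A·d² with d = y − 90:
  web: d = 0 mm → contributes +7 776 000 mm⁴
  top flange (beyond web): d = 83 mm → contributes +4 253 685 mm⁴
  bottom flange (beyond web): d = -83 mm → contributes +4 253 685 mm⁴
Total I = 16 283 371 mm⁴.

I_x ≈ 1.6 × 10⁷ mm⁴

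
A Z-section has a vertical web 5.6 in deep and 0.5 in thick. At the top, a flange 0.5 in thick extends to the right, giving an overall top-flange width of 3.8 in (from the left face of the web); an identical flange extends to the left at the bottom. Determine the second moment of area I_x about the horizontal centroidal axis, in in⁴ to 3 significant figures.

Treat the section as a set of non-overlapping primitives; coordinates are from the bounding-box lower-left.
Web: 0.5 × 5.6, A = 2.8 in², y = 2.8 in, Ī = 7.3173 in⁴.
Top flange (beyond web): 3.3 × 0.5, A = 1.65 in², y = 5.35 in, Ī = 0.034375 in⁴.
Bottom flange (beyond web): 3.3 × 0.5, A = 1.65 in², y = 0.25 in, Ī = 0.034375 in⁴.
Centroid: ȳ = ΣA·y / ΣA = 2.8 in.
Transfer each piece to the horizontal centroidal axis using Ī + A·d² with d = y − 2.8:
  web: d = 0 in → contributes +7.3173 in⁴
  top flange (beyond web): d = 2.55 in → contributes +10.764 in⁴
  bottom flange (beyond web): d = -2.55 in → contributes +10.764 in⁴
Total I = 28.844 in⁴.

I_x ≈ 28.8 in⁴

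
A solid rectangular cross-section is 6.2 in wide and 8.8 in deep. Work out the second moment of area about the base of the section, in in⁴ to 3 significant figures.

The section: 6.2 × 8.8, A = 54.56 in², y = 4.4 in, Ī = 352.09 in⁴.
Transfer it to the base of the section using Ī + A·d² with d = y − 0:
  the section: d = 4.4 in → contributes +1408.4 in⁴
Total I = 1408.4 in⁴.

I_base ≈ 1410 in⁴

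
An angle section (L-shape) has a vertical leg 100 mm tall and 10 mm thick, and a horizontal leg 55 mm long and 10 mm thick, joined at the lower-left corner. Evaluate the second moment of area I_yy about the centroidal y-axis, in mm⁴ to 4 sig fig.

Decompose the section into non-overlapping parts with the origin at the bottom-left of its bounding rectangle.
Vertical leg: 10 × 100, A = 1 000 mm², x = 5 mm, Ī = 8333.33 mm⁴.
Horizontal leg (remainder): 45 × 10, A = 450 mm², x = 32.5 mm, Ī = 75937.5 mm⁴.
Centroid: x̄ = ΣA·x / ΣA = 13.5345 mm.
Transfer each piece to the centroidal y-axis using Ī + A·d² with d = x − 13.5345:
  vertical leg: d = -8.53448 mm → contributes +81170.7 mm⁴
  horizontal leg (remainder): d = 18.9655 mm → contributes +237 798 mm⁴
Total I = 318 969 mm⁴.

I_yy ≈ 3.190 × 10⁵ mm⁴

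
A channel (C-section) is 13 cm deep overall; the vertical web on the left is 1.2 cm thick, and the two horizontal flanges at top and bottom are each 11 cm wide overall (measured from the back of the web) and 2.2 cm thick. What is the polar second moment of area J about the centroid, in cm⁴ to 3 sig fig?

Split into non-overlapping primitives; take the origin at the lower-left of the bounding box.
Web: 1.2 × 13, A = 15.6 cm², y = 6.5 cm, Ī = 219.7 cm⁴.
Top flange (beyond web): 9.8 × 2.2, A = 21.56 cm², y = 11.9 cm, Ī = 8.6959 cm⁴.
Bottom flange (beyond web): 9.8 × 2.2, A = 21.56 cm², y = 1.1 cm, Ī = 8.6959 cm⁴.
By symmetry the centroid is at mid-height, ȳ = 6.5 cm.
Transfer each piece to the centroidal x-axis using Ī + A·d² with d = y − 6.5:
  web: d = 0 cm → contributes +219.7 cm⁴
  top flange (beyond web): d = 5.4 cm → contributes +637.39 cm⁴
  bottom flange (beyond web): d = -5.4 cm → contributes +637.39 cm⁴
Total I = 1494.5 cm⁴.
For the y-axis: x̄ = 4.6388 cm.
Repeating about the centroidal y-axis gives I_y = 693.51 cm⁴.
Polar second moment: J = I_x + I_y = 2 188 cm⁴.

J ≈ 2190 cm⁴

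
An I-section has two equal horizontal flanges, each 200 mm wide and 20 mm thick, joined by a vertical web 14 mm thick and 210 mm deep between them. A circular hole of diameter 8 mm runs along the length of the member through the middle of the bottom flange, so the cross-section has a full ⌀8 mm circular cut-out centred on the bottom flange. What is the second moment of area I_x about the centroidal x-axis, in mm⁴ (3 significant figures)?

I_x ≈ 1.16 × 10⁸ mm⁴

Split into non-overlapping primitives; take the origin at the lower-left of the bounding box.
Bottom flange: 200 × 20, A = 4 000 mm², y = 10 mm, Ī = 133 333 mm⁴.
Web: 14 × 210, A = 2 940 mm², y = 125 mm, Ī = 10 804 500 mm⁴.
Top flange: 200 × 20, A = 4 000 mm², y = 240 mm, Ī = 133 333 mm⁴.
Hole (subtracted): ⌀8, A = 50.265 mm², y = 10 mm, Ī = 201.06 mm⁴.
Centroid: ȳ = ΣA·y / ΣA = 125.53 mm.
Transfer each piece to the centroidal x-axis using Ī + A·d² with d = y − 125.53:
  bottom flange: d = -115.53 mm → contributes +53 522 818 mm⁴
  web: d = -0.53082 mm → contributes +10 805 328 mm⁴
  top flange: d = 114.47 mm → contributes +52 546 103 mm⁴
  hole: d = -115.53 mm → contributes −671 113 mm⁴
Total I = 116 203 136 mm⁴.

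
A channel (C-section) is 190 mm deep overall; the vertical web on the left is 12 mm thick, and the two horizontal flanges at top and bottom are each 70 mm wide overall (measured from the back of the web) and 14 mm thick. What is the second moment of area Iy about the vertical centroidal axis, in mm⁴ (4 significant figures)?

Break the section into simple shapes (no overlaps), measuring from the bottom-left corner of the bounding box.
Web: 12 × 190, A = 2 280 mm², x = 6 mm, Ī = 27 360 mm⁴.
Top flange (beyond web): 58 × 14, A = 812 mm², x = 41 mm, Ī = 227 631 mm⁴.
Bottom flange (beyond web): 58 × 14, A = 812 mm², x = 41 mm, Ī = 227 631 mm⁴.
Centroid: x̄ = ΣA·x / ΣA = 20.5594 mm.
Transfer each piece to the vertical centroidal axis using Ī + A·d² with d = x − 20.5594:
  web: d = -14.5594 mm → contributes +510 667 mm⁴
  top flange (beyond web): d = 20.4406 mm → contributes +566 898 mm⁴
  bottom flange (beyond web): d = 20.4406 mm → contributes +566 898 mm⁴
Total I = 1 644 464 mm⁴.

Iy ≈ 1.644 × 10⁶ mm⁴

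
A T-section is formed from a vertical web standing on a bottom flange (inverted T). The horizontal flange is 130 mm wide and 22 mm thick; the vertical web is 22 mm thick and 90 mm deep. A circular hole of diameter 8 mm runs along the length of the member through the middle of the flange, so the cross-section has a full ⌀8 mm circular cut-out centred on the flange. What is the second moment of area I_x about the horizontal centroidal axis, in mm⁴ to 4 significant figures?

I_x ≈ 5.094 × 10⁶ mm⁴

Treat the section as a set of non-overlapping primitives; coordinates are from the bounding-box lower-left.
Flange: 130 × 22, A = 2 860 mm², y = 11 mm, Ī = 115 353 mm⁴.
Web: 22 × 90, A = 1 980 mm², y = 67 mm, Ī = 1 336 500 mm⁴.
Hole (subtracted): ⌀8, A = 50.2655 mm², y = 11 mm, Ī = 201.062 mm⁴.
Centroid: ȳ = ΣA·y / ΣA = 34.1495 mm.
Transfer each piece to the horizontal centroidal axis using Ī + A·d² with d = y − 34.1495:
  flange: d = -23.1495 mm → contributes +1 648 027 mm⁴
  web: d = 32.8505 mm → contributes +3 473 226 mm⁴
  hole: d = -23.1495 mm → contributes −27138.3 mm⁴
Total I = 5 094 115 mm⁴.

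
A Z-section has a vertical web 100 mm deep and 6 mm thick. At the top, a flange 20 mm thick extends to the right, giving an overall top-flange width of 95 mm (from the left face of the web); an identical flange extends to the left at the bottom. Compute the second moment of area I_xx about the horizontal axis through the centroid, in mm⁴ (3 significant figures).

Treat the section as a set of non-overlapping primitives; coordinates are from the bounding-box lower-left.
Web: 6 × 100, A = 600 mm², y = 50 mm, Ī = 500 000 mm⁴.
Top flange (beyond web): 89 × 20, A = 1 780 mm², y = 90 mm, Ī = 59 333 mm⁴.
Bottom flange (beyond web): 89 × 20, A = 1 780 mm², y = 10 mm, Ī = 59 333 mm⁴.
Centroid: ȳ = ΣA·y / ΣA = 50 mm.
Transfer each piece to the horizontal axis through the centroid using Ī + A·d² with d = y − 50:
  web: d = 0 mm → contributes +500 000 mm⁴
  top flange (beyond web): d = 40 mm → contributes +2 907 333 mm⁴
  bottom flange (beyond web): d = -40 mm → contributes +2 907 333 mm⁴
Total I = 6 314 667 mm⁴.

I_xx ≈ 6.31 × 10⁶ mm⁴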